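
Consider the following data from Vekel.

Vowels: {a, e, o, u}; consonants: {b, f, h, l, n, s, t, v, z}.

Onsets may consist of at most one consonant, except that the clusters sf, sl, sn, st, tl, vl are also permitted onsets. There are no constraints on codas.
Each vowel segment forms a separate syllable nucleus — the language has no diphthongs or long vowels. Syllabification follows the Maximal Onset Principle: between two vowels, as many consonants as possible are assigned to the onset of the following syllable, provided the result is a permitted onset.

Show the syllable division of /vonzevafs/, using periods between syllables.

von.ze.vafs

Nuclei (vowels): o, e, a → 3 syllables.
V1 /o/ – V2 /e/: /nz/ splits as /n/ + /z/ (/z/ is the longest suffix that is a licit onset).
V2 /e/ – V3 /a/: /v/ → onset of the next syllable (single consonants are always licit onsets).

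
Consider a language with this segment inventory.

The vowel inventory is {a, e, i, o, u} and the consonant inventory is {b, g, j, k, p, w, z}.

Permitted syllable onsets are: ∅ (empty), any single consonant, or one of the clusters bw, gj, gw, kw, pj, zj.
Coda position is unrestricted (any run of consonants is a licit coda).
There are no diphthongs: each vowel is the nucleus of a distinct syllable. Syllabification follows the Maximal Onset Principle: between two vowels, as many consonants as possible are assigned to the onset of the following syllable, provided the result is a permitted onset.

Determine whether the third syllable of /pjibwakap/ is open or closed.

The vowels are i, a, a — 3 nuclei, so 3 syllables.
V1 /i/ – V2 /a/: /bw/ is a licit onset in full, so it all attaches to the next syllable.
V2 /a/ – V3 /a/: /k/ is a single consonant, so it becomes the next onset.
Putting it together: pji.bwa.kap.
Syllable 3 is /kap/ with coda /p/, so it is closed.

closed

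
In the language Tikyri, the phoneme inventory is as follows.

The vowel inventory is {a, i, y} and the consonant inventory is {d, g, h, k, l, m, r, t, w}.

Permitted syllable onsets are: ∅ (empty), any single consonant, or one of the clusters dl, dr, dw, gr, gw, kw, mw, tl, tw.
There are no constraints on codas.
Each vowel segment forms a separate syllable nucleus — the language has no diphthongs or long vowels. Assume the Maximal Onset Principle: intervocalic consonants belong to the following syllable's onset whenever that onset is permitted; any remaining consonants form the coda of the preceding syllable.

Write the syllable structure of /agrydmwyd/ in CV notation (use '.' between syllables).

The vowels are a, y, y — 3 nuclei, so 3 syllables.
V1 /a/ – V2 /y/: /gr/ — entire cluster is a permitted onset → onset /gr/, coda ∅.
V2 /y/ – V3 /y/: /dmw/ — longest licit onset from the right is /mw/, leaving /d/ as coda.
So the parse is a.gryd.mwyd.
Mapping each syllable to C/V: /a/ → V, /gryd/ → CCVC, /mwyd/ → CCVC.

V.CCVC.CCVC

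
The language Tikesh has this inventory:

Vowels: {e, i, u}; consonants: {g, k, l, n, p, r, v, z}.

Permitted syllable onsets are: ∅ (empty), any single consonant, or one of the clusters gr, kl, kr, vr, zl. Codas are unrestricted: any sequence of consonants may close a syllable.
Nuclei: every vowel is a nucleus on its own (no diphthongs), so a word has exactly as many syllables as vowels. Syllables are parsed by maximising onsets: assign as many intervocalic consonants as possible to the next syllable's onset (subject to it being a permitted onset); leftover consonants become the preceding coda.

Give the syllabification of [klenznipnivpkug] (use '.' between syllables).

klenz.nip.nivp.kug

Vowels present: e, i, i, u; each is a nucleus, giving 4 syllables.
Between /e/ (V1) and /i/ (V2): /nzn/ splits as /nz/ + /n/ (/n/ is the longest suffix that is a licit onset).
Between /i/ (V2) and /i/ (V3): cluster /pn/ — the longest permitted-onset suffix is /n/; onset = /n/, preceding coda = /p/.
Between /i/ (V3) and /u/ (V4): /vpk/ — longest licit onset from the right is /k/, leaving /vp/ as coda.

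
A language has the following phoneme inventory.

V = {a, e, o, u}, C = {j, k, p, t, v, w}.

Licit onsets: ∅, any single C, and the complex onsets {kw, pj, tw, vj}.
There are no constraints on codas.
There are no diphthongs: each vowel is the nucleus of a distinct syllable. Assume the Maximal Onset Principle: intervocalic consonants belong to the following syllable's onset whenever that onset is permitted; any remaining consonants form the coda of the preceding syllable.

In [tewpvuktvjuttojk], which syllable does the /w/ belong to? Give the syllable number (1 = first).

Vowels present: e, u, u, o; each is a nucleus, giving 4 syllables.
σ1/σ2 boundary: /wpv/; trying suffixes from longest down, /v/ is the first permitted one, so coda /wp/ | onset /v/.
σ2/σ3 boundary: /ktvj/ splits as /kt/ + /vj/ (/vj/ is the longest suffix that is a licit onset).
σ3/σ4 boundary: /tt/ — longest licit onset from the right is /t/, leaving /t/ as coda.
So the parse is tewp.vukt.vjut.tojk.
The /w/ is in the coda of syllable 1 (/tewp/).

1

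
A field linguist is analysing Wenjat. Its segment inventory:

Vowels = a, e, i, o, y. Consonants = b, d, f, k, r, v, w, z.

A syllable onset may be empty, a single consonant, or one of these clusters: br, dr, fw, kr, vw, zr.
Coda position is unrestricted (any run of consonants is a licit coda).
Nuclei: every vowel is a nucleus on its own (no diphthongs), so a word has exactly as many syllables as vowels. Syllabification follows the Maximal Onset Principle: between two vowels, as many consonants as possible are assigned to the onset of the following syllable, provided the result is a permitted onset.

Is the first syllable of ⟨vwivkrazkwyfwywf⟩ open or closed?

Vowels present: i, a, y, y; each is a nucleus, giving 4 syllables.
/i…a/ gap (V1→V2): cluster /vkr/ — the longest permitted-onset suffix is /kr/; onset = /kr/, preceding coda = /v/.
/a…y/ gap (V2→V3): /zkw/ — longest licit onset from the right is /w/, leaving /zk/ as coda.
/y…y/ gap (V3→V4): /fw/ — entire cluster is a permitted onset → onset /fw/, coda ∅.
So the parse is vwiv.krazk.wy.fwywf.
Syllable 1 is /vwiv/ with coda /v/, so it is closed.

closed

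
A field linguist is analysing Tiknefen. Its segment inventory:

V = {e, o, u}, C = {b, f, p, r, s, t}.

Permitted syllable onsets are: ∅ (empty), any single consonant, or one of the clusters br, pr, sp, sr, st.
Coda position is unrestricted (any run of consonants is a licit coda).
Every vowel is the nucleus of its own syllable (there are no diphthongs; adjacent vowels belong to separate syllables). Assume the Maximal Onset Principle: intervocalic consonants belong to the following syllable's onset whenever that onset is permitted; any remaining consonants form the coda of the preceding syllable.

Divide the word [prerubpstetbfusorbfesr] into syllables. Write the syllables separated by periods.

Vowels present: e, u, e, u, o, e; each is a nucleus, giving 6 syllables.
Between /e/ (V1) and /u/ (V2): just /r/ — single C goes to the following onset.
Between /u/ (V2) and /e/ (V3): /bpst/ — longest licit onset from the right is /st/, leaving /bp/ as coda.
Between /e/ (V3) and /u/ (V4): /tbf/ — longest licit onset from the right is /f/, leaving /tb/ as coda.
Between /u/ (V4) and /o/ (V5): /s/ is a single consonant, so it becomes the next onset.
Between /o/ (V5) and /e/ (V6): /rbf/; trying suffixes from longest down, /f/ is the first permitted one, so coda /rb/ | onset /f/.

pre.rubp.stetb.fu.sorb.fesr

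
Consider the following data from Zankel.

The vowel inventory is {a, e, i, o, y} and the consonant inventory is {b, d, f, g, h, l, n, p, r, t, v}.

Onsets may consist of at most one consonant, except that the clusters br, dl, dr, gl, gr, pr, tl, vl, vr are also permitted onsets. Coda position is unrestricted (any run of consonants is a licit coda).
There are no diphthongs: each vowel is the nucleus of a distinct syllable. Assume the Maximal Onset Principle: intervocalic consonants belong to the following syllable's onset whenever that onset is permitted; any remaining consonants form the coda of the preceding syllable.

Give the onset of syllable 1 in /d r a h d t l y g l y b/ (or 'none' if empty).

dr

Nuclei (vowels): a, y, y → 3 syllables.
Between /a/ (V1) and /y/ (V2): /hdtl/; trying suffixes from longest down, /tl/ is the first permitted one, so coda /hd/ | onset /tl/.
Between /y/ (V2) and /y/ (V3): /gl/ is a licit onset in full, so it all attaches to the next syllable.
Result: drahd.tly.glyb.
Syllable 1 is /drahd/: onset /dr/, nucleus /a/, coda /hd/.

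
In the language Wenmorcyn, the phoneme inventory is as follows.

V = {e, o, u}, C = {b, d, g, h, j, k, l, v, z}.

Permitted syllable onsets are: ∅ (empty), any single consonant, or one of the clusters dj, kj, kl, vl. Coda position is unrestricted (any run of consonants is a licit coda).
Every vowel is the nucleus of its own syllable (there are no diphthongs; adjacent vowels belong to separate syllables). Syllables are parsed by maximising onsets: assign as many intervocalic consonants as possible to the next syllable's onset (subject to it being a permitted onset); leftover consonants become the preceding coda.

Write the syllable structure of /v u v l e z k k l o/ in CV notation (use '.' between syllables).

The vowels are u, e, o — 3 nuclei, so 3 syllables.
/u…e/ gap (V1→V2): /vl/ — entire cluster is a permitted onset → onset /vl/, coda ∅.
/e…o/ gap (V2→V3): /zkkl/ splits as /zk/ + /kl/ (/kl/ is the longest suffix that is a licit onset).
So the parse is vu.vlezk.klo.
Mapping each syllable to C/V: /vu/ → CV, /vlezk/ → CCVCC, /klo/ → CCV.

CV.CCVCC.CCV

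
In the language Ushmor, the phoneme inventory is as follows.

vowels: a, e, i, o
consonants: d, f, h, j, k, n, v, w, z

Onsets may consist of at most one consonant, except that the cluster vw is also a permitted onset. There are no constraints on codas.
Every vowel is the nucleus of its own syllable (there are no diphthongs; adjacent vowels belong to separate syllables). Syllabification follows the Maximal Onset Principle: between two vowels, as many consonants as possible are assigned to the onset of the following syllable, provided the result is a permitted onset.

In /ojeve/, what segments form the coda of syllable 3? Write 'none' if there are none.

none

Vowels present: o, e, e; each is a nucleus, giving 3 syllables.
V1 /o/ – V2 /e/: just /j/ — single C goes to the following onset.
V2 /e/ – V3 /e/: /v/ is a single consonant, so it becomes the next onset.
Putting it together: o.je.ve.
Syllable 3 is /ve/: onset /v/, nucleus /e/, coda ∅.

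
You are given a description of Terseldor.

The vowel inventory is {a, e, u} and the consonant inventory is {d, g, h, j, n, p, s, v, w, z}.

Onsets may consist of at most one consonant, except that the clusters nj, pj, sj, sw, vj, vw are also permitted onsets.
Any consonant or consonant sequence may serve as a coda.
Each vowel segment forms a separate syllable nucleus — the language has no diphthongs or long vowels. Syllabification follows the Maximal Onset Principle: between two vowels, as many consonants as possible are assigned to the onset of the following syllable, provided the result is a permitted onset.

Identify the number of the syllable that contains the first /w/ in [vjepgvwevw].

2

The vowels are e, e — 2 nuclei, so 2 syllables.
Between /e/ (V1) and /e/ (V2): /pgvw/ splits as /pg/ + /vw/ (/vw/ is the longest suffix that is a licit onset).
Putting it together: vjepg.vwevw.
The first /w/ is in the onset of syllable 2 (/vwevw/).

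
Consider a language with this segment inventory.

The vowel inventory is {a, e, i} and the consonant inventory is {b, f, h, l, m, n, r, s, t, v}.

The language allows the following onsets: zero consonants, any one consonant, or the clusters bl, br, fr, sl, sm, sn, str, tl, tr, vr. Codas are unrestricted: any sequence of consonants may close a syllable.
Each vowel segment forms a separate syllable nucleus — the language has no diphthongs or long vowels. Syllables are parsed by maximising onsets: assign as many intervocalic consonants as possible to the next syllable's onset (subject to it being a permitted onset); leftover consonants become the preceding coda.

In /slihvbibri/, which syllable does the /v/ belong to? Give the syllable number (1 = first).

The vowels are i, i, i — 3 nuclei, so 3 syllables.
Between /i/ (V1) and /i/ (V2): /hvb/; trying suffixes from longest down, /b/ is the first permitted one, so coda /hv/ | onset /b/.
Between /i/ (V2) and /i/ (V3): cluster /br/ — /br/ is itself a permitted onset, so the whole cluster goes right; preceding coda = ∅.
Result: slihv.bi.bri.
The /v/ is in the coda of syllable 1 (/slihv/).

1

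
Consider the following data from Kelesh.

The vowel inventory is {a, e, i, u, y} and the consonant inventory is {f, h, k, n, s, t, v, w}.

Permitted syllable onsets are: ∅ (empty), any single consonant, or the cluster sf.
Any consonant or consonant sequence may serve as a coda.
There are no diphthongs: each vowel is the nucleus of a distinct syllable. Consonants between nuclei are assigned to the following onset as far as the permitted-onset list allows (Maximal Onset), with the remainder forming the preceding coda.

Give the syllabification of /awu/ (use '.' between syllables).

a.wu

The vowels are a, u — 2 nuclei, so 2 syllables.
σ1/σ2 boundary: /w/ → onset of the next syllable (single consonants are always licit onsets).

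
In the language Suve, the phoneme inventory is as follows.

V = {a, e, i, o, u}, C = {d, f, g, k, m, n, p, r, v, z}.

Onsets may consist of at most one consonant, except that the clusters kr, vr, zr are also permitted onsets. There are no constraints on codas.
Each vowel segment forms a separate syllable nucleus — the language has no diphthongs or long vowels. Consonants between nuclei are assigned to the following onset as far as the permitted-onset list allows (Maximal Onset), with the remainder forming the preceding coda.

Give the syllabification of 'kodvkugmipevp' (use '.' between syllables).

Vowels present: o, u, i, e; each is a nucleus, giving 4 syllables.
V1 /o/ – V2 /u/: /dvk/ — longest licit onset from the right is /k/, leaving /dv/ as coda.
V2 /u/ – V3 /i/: cluster /gm/ — the longest permitted-onset suffix is /m/; onset = /m/, preceding coda = /g/.
V3 /i/ – V4 /e/: /p/ is a single consonant, so it becomes the next onset.

kodv.kug.mi.pevp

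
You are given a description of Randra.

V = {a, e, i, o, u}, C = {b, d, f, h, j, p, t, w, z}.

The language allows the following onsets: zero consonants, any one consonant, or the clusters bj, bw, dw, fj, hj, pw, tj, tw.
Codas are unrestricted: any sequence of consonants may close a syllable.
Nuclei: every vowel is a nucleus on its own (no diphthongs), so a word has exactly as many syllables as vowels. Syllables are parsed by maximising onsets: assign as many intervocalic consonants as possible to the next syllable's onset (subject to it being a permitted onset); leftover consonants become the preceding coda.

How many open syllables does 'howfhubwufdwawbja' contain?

Vowels present: o, u, u, a, a; each is a nucleus, giving 5 syllables.
σ1/σ2 boundary: /wfh/ — longest licit onset from the right is /h/, leaving /wf/ as coda.
σ2/σ3 boundary: /bw/ is a licit onset in full, so it all attaches to the next syllable.
σ3/σ4 boundary: /fdw/ — longest licit onset from the right is /dw/, leaving /f/ as coda.
σ4/σ5 boundary: /wbj/; trying suffixes from longest down, /bj/ is the first permitted one, so coda /w/ | onset /bj/.
Result: howf.hu.bwuf.dwaw.bja.
Classifying each syllable: /howf/ (closed), /hu/ (open), /bwuf/ (closed), /dwaw/ (closed), /bja/ (open).
Open syllables: 2.

2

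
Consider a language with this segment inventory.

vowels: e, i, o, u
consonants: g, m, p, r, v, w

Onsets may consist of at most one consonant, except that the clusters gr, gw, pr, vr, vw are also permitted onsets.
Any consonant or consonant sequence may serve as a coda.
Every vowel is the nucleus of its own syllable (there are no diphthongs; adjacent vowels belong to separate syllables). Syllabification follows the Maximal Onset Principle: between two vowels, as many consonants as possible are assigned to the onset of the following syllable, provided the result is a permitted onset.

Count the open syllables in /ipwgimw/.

Vowels present: i, i; each is a nucleus, giving 2 syllables.
/i…i/ gap (V1→V2): cluster /pwg/ — the longest permitted-onset suffix is /g/; onset = /g/, preceding coda = /pw/.
Putting it together: ipw.gimw.
Classifying each syllable: /ipw/ (closed), /gimw/ (closed).
Open syllables: 0.

0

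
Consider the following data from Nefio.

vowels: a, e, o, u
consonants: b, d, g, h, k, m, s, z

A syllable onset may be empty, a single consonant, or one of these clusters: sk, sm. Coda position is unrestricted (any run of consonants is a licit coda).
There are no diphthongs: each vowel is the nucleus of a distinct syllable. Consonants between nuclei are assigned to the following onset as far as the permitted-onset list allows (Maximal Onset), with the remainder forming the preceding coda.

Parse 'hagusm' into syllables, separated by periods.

The vowels are a, u — 2 nuclei, so 2 syllables.
V1 /a/ – V2 /u/: /g/ is a single consonant, so it becomes the next onset.

ha.gusm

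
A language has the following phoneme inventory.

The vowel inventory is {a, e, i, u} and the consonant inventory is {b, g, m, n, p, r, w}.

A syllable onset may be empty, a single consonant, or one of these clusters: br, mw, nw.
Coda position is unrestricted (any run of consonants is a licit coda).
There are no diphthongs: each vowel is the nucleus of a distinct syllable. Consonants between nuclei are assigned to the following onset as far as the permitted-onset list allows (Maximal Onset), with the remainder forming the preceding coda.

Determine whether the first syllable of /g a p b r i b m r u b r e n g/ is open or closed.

closed

Vowels present: a, i, u, e; each is a nucleus, giving 4 syllables.
V1 /a/ – V2 /i/: cluster /pbr/ — the longest permitted-onset suffix is /br/; onset = /br/, preceding coda = /p/.
V2 /i/ – V3 /u/: /bmr/; trying suffixes from longest down, /r/ is the first permitted one, so coda /bm/ | onset /r/.
V3 /u/ – V4 /e/: cluster /br/ — /br/ is itself a permitted onset, so the whole cluster goes right; preceding coda = ∅.
Putting it together: gap.bribm.ru.breng.
Syllable 1 is /gap/ with coda /p/, so it is closed.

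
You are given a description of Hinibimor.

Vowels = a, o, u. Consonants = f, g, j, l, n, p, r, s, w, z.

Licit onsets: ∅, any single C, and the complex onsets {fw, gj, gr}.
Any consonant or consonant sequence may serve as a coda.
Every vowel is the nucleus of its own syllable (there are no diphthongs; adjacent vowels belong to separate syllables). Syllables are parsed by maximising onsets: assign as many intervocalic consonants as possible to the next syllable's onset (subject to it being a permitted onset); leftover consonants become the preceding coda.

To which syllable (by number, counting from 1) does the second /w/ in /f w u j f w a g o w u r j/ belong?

2

Vowels present: u, a, o, u; each is a nucleus, giving 4 syllables.
σ1/σ2 boundary: cluster /jfw/ — the longest permitted-onset suffix is /fw/; onset = /fw/, preceding coda = /j/.
σ2/σ3 boundary: /g/ is a single consonant, so it becomes the next onset.
σ3/σ4 boundary: just /w/ — single C goes to the following onset.
Syllabification: fwuj.fwa.go.wurj.
The second /w/ is in the onset of syllable 2 (/fwa/).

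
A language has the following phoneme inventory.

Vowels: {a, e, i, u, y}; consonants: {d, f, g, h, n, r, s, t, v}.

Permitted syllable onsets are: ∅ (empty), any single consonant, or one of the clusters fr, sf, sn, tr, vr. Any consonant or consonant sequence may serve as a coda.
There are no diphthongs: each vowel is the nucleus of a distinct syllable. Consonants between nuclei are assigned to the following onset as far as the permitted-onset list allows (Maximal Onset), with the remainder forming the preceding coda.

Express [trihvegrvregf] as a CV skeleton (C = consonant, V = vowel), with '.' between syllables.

CCVC.CVCC.CCVCC

Nuclei (vowels): i, e, e → 3 syllables.
σ1/σ2 boundary: cluster /hv/ — the longest permitted-onset suffix is /v/; onset = /v/, preceding coda = /h/.
σ2/σ3 boundary: /grvr/; trying suffixes from longest down, /vr/ is the first permitted one, so coda /gr/ | onset /vr/.
Putting it together: trih.vegr.vregf.
Mapping each syllable to C/V: /trih/ → CCVC, /vegr/ → CVCC, /vregf/ → CCVCC.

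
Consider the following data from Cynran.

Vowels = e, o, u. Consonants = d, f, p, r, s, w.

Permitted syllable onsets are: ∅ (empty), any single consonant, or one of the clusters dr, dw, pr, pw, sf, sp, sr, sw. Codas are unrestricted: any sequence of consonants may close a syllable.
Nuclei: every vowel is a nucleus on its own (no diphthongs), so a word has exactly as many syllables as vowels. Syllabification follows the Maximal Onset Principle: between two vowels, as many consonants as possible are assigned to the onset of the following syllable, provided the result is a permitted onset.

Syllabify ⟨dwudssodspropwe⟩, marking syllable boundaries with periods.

dwuds.sods.pro.pwe

Nuclei (vowels): u, o, o, e → 4 syllables.
/u…o/ gap (V1→V2): /dss/ splits as /ds/ + /s/ (/s/ is the longest suffix that is a licit onset).
/o…o/ gap (V2→V3): /dspr/ splits as /ds/ + /pr/ (/pr/ is the longest suffix that is a licit onset).
/o…e/ gap (V3→V4): /pw/ — entire cluster is a permitted onset → onset /pw/, coda ∅.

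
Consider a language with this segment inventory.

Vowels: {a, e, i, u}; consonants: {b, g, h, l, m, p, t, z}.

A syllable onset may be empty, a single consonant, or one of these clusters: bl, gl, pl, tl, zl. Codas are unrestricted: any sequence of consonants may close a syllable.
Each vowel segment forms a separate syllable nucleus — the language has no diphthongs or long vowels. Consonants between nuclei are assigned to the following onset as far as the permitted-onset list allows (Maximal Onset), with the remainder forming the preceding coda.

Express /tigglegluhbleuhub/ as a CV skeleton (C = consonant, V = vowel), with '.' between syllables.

CVC.CCV.CCVC.CCV.V.CVC

Vowels present: i, e, u, e, u, u; each is a nucleus, giving 6 syllables.
V1 /i/ – V2 /e/: /ggl/ — longest licit onset from the right is /gl/, leaving /g/ as coda.
V2 /e/ – V3 /u/: /gl/ is a licit onset in full, so it all attaches to the next syllable.
V3 /u/ – V4 /e/: cluster /hbl/ — the longest permitted-onset suffix is /bl/; onset = /bl/, preceding coda = /h/.
V4 /e/ – V5 /u/: hiatus — the boundary sits between the two vowels.
V5 /u/ – V6 /u/: just /h/ — single C goes to the following onset.
Putting it together: tig.gle.gluh.ble.u.hub.
Mapping each syllable to C/V: /tig/ → CVC, /gle/ → CCV, /gluh/ → CCVC, /ble/ → CCV, /u/ → V, /hub/ → CVC.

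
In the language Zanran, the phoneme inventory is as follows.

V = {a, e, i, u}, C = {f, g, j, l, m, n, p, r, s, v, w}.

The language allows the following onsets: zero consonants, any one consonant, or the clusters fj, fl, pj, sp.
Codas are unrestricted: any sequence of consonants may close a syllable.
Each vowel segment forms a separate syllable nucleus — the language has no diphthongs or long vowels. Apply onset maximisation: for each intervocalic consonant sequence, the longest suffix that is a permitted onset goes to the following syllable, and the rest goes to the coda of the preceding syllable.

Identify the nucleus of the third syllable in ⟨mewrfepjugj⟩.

Vowels present: e, e, u; each is a nucleus, giving 3 syllables.
The third nucleus (vowel 3 from the left) is /u/.

u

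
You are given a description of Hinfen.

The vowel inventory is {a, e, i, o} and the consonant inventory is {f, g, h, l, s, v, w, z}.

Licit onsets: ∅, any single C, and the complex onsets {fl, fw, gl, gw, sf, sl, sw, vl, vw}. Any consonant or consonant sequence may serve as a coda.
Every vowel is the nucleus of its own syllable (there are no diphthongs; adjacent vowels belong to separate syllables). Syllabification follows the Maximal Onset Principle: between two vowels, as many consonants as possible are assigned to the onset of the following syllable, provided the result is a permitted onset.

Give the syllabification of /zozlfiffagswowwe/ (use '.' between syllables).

Nuclei (vowels): o, i, a, o, e → 5 syllables.
/o…i/ gap (V1→V2): /zlf/ — longest licit onset from the right is /f/, leaving /zl/ as coda.
/i…a/ gap (V2→V3): /ff/; trying suffixes from longest down, /f/ is the first permitted one, so coda /f/ | onset /f/.
/a…o/ gap (V3→V4): cluster /gsw/ — the longest permitted-onset suffix is /sw/; onset = /sw/, preceding coda = /g/.
/o…e/ gap (V4→V5): cluster /ww/ — the longest permitted-onset suffix is /w/; onset = /w/, preceding coda = /w/.

zozl.fif.fag.swow.we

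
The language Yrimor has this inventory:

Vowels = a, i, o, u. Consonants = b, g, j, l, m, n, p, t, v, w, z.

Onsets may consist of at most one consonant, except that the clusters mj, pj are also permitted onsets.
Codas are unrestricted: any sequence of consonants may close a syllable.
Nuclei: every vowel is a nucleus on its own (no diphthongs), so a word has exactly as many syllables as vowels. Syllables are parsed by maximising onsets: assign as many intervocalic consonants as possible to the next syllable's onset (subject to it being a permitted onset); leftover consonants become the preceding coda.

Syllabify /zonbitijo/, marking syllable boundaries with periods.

zon.bi.ti.jo

Nuclei (vowels): o, i, i, o → 4 syllables.
Between /o/ (V1) and /i/ (V2): /nb/; trying suffixes from longest down, /b/ is the first permitted one, so coda /n/ | onset /b/.
Between /i/ (V2) and /i/ (V3): just /t/ — single C goes to the following onset.
Between /i/ (V3) and /o/ (V4): /j/ → onset of the next syllable (single consonants are always licit onsets).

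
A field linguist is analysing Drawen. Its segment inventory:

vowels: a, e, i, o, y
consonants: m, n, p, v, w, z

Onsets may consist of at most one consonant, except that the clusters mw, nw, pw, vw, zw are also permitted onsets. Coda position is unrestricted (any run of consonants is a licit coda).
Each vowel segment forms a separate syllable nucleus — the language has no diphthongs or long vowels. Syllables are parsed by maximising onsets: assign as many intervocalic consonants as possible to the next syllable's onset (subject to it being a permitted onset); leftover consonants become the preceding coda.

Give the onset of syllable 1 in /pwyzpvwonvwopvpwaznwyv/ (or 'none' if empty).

pw

Vowels present: y, o, o, a, y; each is a nucleus, giving 5 syllables.
Between /y/ (V1) and /o/ (V2): /zpvw/ splits as /zp/ + /vw/ (/vw/ is the longest suffix that is a licit onset).
Between /o/ (V2) and /o/ (V3): cluster /nvw/ — the longest permitted-onset suffix is /vw/; onset = /vw/, preceding coda = /n/.
Between /o/ (V3) and /a/ (V4): cluster /pvpw/ — the longest permitted-onset suffix is /pw/; onset = /pw/, preceding coda = /pv/.
Between /a/ (V4) and /y/ (V5): /znw/ splits as /z/ + /nw/ (/nw/ is the longest suffix that is a licit onset).
So the parse is pwyzp.vwon.vwopv.pwaz.nwyv.
Syllable 1 is /pwyzp/: onset /pw/, nucleus /y/, coda /zp/.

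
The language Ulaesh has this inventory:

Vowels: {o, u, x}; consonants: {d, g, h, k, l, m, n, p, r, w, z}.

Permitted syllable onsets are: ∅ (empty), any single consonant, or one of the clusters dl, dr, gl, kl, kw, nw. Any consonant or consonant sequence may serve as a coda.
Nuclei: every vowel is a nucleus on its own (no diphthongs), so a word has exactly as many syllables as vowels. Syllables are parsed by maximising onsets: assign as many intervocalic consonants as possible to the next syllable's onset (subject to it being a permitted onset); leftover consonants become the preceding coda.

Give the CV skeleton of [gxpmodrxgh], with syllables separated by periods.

The vowels are x, o, x — 3 nuclei, so 3 syllables.
σ1/σ2 boundary: /pm/ — longest licit onset from the right is /m/, leaving /p/ as coda.
σ2/σ3 boundary: cluster /dr/ — /dr/ is itself a permitted onset, so the whole cluster goes right; preceding coda = ∅.
Syllabification: gxp.mo.drxgh.
Mapping each syllable to C/V: /gxp/ → CVC, /mo/ → CV, /drxgh/ → CCVCC.

CVC.CV.CCVCC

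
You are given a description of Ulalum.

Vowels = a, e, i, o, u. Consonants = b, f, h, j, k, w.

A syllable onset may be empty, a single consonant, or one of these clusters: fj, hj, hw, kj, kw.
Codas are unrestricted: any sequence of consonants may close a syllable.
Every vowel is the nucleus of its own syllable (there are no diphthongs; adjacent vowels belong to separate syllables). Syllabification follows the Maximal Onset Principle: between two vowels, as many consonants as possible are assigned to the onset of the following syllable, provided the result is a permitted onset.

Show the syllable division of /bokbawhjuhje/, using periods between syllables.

Vowels present: o, a, u, e; each is a nucleus, giving 4 syllables.
V1 /o/ – V2 /a/: /kb/ splits as /k/ + /b/ (/b/ is the longest suffix that is a licit onset).
V2 /a/ – V3 /u/: /whj/; trying suffixes from longest down, /hj/ is the first permitted one, so coda /w/ | onset /hj/.
V3 /u/ – V4 /e/: /hj/ — entire cluster is a permitted onset → onset /hj/, coda ∅.

bok.baw.hju.hje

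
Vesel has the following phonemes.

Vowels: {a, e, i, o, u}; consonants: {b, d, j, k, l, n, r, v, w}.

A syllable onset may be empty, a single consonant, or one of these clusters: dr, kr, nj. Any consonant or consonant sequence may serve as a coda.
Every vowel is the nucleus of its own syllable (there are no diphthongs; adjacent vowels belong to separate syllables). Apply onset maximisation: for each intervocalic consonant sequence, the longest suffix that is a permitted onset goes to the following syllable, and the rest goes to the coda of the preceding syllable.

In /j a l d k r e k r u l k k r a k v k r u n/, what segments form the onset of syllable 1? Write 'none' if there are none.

j

Nuclei (vowels): a, e, u, a, u → 5 syllables.
σ1/σ2 boundary: /ldkr/; trying suffixes from longest down, /kr/ is the first permitted one, so coda /ld/ | onset /kr/.
σ2/σ3 boundary: cluster /kr/ — /kr/ is itself a permitted onset, so the whole cluster goes right; preceding coda = ∅.
σ3/σ4 boundary: /lkkr/; trying suffixes from longest down, /kr/ is the first permitted one, so coda /lk/ | onset /kr/.
σ4/σ5 boundary: /kvkr/ splits as /kv/ + /kr/ (/kr/ is the longest suffix that is a licit onset).
So the parse is jald.kre.krulk.krakv.krun.
Syllable 1 is /jald/: onset /j/, nucleus /a/, coda /ld/.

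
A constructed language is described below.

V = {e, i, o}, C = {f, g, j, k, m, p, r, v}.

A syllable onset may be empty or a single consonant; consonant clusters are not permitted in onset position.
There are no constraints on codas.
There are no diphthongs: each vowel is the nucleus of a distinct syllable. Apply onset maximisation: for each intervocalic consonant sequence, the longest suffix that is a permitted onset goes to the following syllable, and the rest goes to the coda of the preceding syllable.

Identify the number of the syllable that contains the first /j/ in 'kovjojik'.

The vowels are o, o, i — 3 nuclei, so 3 syllables.
Between /o/ (V1) and /o/ (V2): cluster /vj/ — the longest permitted-onset suffix is /j/; onset = /j/, preceding coda = /v/.
Between /o/ (V2) and /i/ (V3): just /j/ — single C goes to the following onset.
Result: kov.jo.jik.
The first /j/ is in the onset of syllable 2 (/jo/).

2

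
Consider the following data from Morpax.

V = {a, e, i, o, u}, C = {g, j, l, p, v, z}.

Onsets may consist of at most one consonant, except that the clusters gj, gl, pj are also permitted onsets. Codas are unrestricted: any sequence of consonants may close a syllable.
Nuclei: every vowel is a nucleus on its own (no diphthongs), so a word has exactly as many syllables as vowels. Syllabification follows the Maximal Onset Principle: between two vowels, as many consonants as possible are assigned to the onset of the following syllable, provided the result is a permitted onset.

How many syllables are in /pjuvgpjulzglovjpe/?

4

Nuclei (vowels): u, u, o, e → 4 syllables.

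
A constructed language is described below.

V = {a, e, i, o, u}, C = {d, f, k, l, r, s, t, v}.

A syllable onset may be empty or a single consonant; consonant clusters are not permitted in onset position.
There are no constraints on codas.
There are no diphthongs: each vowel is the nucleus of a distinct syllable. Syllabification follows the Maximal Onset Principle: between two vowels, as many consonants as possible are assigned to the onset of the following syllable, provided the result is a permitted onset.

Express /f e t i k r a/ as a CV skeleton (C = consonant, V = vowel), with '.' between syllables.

The vowels are e, i, a — 3 nuclei, so 3 syllables.
/e…i/ gap (V1→V2): just /t/ — single C goes to the following onset.
/i…a/ gap (V2→V3): /kr/ splits as /k/ + /r/ (/r/ is the longest suffix that is a licit onset).
Result: fe.tik.ra.
Mapping each syllable to C/V: /fe/ → CV, /tik/ → CVC, /ra/ → CV.

CV.CVC.CV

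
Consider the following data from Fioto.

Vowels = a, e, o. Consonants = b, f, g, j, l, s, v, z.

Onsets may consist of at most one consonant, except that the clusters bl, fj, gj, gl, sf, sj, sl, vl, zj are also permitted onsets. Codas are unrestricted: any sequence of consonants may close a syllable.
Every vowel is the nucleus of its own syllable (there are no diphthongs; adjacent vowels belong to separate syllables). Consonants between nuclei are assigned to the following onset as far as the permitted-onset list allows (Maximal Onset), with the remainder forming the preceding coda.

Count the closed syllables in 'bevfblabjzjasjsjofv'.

4

The vowels are e, a, a, o — 4 nuclei, so 4 syllables.
/e…a/ gap (V1→V2): /vfbl/ — longest licit onset from the right is /bl/, leaving /vf/ as coda.
/a…a/ gap (V2→V3): /bjzj/ — longest licit onset from the right is /zj/, leaving /bj/ as coda.
/a…o/ gap (V3→V4): /sjsj/ splits as /sj/ + /sj/ (/sj/ is the longest suffix that is a licit onset).
Result: bevf.blabj.zjasj.sjofv.
Classifying each syllable: /bevf/ (closed), /blabj/ (closed), /zjasj/ (closed), /sjofv/ (closed).
Closed syllables: 4.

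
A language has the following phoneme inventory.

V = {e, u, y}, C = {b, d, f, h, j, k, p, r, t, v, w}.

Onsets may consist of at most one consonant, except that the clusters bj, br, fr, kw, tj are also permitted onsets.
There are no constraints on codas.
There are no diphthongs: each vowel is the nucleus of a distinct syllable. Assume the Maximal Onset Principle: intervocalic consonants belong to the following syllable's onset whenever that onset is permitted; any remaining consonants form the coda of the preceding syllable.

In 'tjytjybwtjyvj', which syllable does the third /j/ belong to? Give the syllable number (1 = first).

The vowels are y, y, y — 3 nuclei, so 3 syllables.
/y…y/ gap (V1→V2): /tj/ is a licit onset in full, so it all attaches to the next syllable.
/y…y/ gap (V2→V3): /bwtj/; trying suffixes from longest down, /tj/ is the first permitted one, so coda /bw/ | onset /tj/.
Putting it together: tjy.tjybw.tjyvj.
The third /j/ is in the onset of syllable 3 (/tjyvj/).

3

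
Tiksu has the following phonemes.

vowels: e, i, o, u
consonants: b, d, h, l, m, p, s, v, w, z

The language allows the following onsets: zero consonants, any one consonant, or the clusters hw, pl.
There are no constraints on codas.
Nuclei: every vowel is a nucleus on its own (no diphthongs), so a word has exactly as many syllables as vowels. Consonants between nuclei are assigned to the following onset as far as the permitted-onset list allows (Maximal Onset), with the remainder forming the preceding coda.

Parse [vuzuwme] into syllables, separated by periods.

Vowels present: u, u, e; each is a nucleus, giving 3 syllables.
σ1/σ2 boundary: /z/ is a single consonant, so it becomes the next onset.
σ2/σ3 boundary: /wm/; trying suffixes from longest down, /m/ is the first permitted one, so coda /w/ | onset /m/.

vu.zuw.me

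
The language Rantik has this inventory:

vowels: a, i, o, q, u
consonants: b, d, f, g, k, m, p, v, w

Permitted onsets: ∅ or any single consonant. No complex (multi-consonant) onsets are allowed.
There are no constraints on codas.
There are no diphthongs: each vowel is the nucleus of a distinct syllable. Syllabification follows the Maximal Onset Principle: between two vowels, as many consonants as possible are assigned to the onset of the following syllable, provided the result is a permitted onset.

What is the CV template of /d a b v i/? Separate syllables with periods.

CVC.CV

The vowels are a, i — 2 nuclei, so 2 syllables.
Between /a/ (V1) and /i/ (V2): /bv/ — longest licit onset from the right is /v/, leaving /b/ as coda.
So the parse is dab.vi.
Mapping each syllable to C/V: /dab/ → CVC, /vi/ → CV.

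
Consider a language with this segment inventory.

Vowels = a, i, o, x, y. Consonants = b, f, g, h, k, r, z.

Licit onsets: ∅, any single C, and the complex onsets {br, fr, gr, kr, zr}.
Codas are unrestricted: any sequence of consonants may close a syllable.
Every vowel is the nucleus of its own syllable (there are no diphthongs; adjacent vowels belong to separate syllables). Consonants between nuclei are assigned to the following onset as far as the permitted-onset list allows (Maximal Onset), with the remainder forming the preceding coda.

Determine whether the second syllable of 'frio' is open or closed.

open

Vowels present: i, o; each is a nucleus, giving 2 syllables.
Between /i/ (V1) and /o/ (V2): hiatus — the boundary sits between the two vowels.
Putting it together: fri.o.
Syllable 2 is /o/; it ends in its nucleus with no coda, so it is open.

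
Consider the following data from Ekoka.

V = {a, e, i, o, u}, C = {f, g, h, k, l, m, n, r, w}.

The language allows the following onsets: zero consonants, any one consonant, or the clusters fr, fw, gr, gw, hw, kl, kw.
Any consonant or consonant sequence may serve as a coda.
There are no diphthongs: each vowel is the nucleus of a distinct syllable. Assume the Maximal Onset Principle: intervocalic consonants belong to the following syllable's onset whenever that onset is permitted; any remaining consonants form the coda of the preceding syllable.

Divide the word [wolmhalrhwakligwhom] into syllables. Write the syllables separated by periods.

Nuclei (vowels): o, a, a, i, o → 5 syllables.
Between /o/ (V1) and /a/ (V2): /lmh/; trying suffixes from longest down, /h/ is the first permitted one, so coda /lm/ | onset /h/.
Between /a/ (V2) and /a/ (V3): /lrhw/; trying suffixes from longest down, /hw/ is the first permitted one, so coda /lr/ | onset /hw/.
Between /a/ (V3) and /i/ (V4): cluster /kl/ — /kl/ is itself a permitted onset, so the whole cluster goes right; preceding coda = ∅.
Between /i/ (V4) and /o/ (V5): /gwh/ — longest licit onset from the right is /h/, leaving /gw/ as coda.

wolm.halr.hwa.kligw.hom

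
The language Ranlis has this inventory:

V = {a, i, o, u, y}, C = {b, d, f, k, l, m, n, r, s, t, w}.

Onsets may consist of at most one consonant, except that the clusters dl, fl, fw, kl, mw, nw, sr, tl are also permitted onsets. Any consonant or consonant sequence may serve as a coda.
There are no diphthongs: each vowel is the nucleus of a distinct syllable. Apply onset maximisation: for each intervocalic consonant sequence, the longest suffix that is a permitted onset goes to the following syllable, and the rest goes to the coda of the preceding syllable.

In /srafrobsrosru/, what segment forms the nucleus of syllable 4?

u

Vowels present: a, o, o, u; each is a nucleus, giving 4 syllables.
The fourth nucleus (vowel 4 from the left) is /u/.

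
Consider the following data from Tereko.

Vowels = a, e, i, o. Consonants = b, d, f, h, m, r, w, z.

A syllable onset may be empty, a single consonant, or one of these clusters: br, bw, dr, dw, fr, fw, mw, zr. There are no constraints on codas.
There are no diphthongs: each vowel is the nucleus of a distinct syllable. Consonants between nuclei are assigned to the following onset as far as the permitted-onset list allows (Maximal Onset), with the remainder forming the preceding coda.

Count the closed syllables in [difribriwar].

Vowels present: i, i, i, a; each is a nucleus, giving 4 syllables.
V1 /i/ – V2 /i/: /fr/ — entire cluster is a permitted onset → onset /fr/, coda ∅.
V2 /i/ – V3 /i/: /br/ is a licit onset in full, so it all attaches to the next syllable.
V3 /i/ – V4 /a/: /w/ → onset of the next syllable (single consonants are always licit onsets).
So the parse is di.fri.bri.war.
Classifying each syllable: /di/ (open), /fri/ (open), /bri/ (open), /war/ (closed).
Closed syllables: 1.

1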